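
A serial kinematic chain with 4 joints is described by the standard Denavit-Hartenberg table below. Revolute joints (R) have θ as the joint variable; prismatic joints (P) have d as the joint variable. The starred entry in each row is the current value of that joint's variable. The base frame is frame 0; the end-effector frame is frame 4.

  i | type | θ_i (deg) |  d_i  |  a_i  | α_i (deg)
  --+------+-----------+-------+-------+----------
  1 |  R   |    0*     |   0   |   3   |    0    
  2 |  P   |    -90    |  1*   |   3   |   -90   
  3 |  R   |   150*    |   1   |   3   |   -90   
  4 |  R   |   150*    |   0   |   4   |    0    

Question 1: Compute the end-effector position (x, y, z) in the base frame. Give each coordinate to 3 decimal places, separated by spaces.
after link 1: o_1 = (3.0000, 0.0000, 0.0000)
after link 2: o_2 = (3.0000, -3.0000, 1.0000)
after link 3: o_3 = (4.0000, -0.4019, -0.5000)
after link 4: o_4 = (2.0000, -3.4019, 1.2321)

2.000 -3.402 1.232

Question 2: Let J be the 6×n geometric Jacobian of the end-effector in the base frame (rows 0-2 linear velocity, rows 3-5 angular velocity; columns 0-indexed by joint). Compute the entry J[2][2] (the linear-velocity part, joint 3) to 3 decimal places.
-0.402

axis z_2 = (1.0000,0.0000,0.0000); lever o_n−o_2 = (-1.0000,-0.4019,0.2321)
cross product → J_v[:, 2] = (0.0000,-0.2321,-0.4019)
J_ω[:, 2] = z_2
entry J[2][2] = -0.4019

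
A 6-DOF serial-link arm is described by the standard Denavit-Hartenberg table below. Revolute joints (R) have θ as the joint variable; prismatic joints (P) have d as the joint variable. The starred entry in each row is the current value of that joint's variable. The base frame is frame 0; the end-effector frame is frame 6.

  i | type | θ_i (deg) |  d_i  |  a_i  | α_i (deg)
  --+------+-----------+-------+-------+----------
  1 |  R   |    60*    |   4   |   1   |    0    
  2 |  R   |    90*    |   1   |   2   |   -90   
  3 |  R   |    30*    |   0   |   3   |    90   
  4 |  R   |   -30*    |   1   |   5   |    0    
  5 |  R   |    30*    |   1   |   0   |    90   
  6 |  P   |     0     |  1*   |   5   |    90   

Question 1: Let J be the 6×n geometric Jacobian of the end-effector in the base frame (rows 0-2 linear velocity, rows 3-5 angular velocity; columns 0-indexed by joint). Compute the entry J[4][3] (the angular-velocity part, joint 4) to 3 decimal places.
axis z_3 = (-0.4330,0.2500,0.8660); lever o_n−o_3 = (-6.1136,7.5712,-2.9330)
cross product → J_v[:, 3] = (-7.2901,-6.5646,-1.7500)
J_ω[:, 3] = z_3
entry J[4][3] = 0.2500

0.250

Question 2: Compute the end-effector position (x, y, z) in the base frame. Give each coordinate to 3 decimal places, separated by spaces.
-9.596 10.736 0.567

after link 1: o_1 = (0.5000, 0.8660, 4.0000)
after link 2: o_2 = (-1.2321, 1.8660, 5.0000)
after link 3: o_3 = (-3.4821, 3.1651, 3.5000)
after link 4: o_4 = (-5.9127, 7.4551, 2.2010)
after link 5: o_5 = (-6.3457, 7.7051, 3.0670)
after link 6: o_6 = (-9.5957, 10.7362, 0.5670)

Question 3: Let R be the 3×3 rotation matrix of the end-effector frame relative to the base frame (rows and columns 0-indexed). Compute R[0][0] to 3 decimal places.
End-effector x-axis (col 0 of R) = (-0.7500,0.4330,-0.5000)
R[0][0] = -0.7500

-0.750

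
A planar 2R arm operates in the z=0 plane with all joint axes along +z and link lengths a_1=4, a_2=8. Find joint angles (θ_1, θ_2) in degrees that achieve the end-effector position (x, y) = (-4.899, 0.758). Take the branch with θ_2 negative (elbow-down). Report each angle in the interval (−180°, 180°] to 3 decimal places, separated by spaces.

cos θ_2 = (24.5748−4²−8²)/(2·4·8) = -0.8660; θ_2 = -149.9993° (elbow-down)
β = atan2(0.7580,-4.8990) = 171.2046°; ψ = atan2(-4.0001,-2.9282) = -126.2050°
θ_1 = β − ψ = 297.4096°

-62.590 -149.999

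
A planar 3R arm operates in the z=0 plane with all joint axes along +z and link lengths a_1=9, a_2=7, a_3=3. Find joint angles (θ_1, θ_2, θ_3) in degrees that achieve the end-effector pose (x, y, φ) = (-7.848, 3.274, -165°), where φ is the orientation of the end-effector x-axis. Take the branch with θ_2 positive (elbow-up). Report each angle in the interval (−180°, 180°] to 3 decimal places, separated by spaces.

90.002 134.996 -29.998

wrist centre = target − a_3·(cos φ, sin φ) = (-4.9502, 4.0505)
cos θ_2 = (40.9109−9²−7²)/(2·9·7) = -0.7071; θ_2 = 134.9959° (elbow-up)
β = atan2(4.0505,-4.9502) = 140.7087°; ψ = atan2(4.9501,4.0506) = 50.7070°
θ_1 = β − ψ = 90.0017°
θ_3 = φ − θ_1 − θ_2 = -29.9976° (wrapped to (-180°,180°])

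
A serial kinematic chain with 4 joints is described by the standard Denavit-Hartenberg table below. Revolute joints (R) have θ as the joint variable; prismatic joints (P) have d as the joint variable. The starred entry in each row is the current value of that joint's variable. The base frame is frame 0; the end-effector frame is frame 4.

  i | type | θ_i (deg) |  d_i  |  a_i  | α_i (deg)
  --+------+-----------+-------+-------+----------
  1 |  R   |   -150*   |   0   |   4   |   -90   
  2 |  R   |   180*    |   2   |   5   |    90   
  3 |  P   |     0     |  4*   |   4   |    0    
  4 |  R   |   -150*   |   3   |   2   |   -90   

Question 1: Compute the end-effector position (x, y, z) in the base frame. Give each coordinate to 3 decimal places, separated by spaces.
after link 1: o_1 = (-3.4641, -2.0000, 0.0000)
after link 2: o_2 = (1.8660, -1.2321, -0.0000)
after link 3: o_3 = (5.3301, 0.7679, -4.0000)
after link 4: o_4 = (3.3301, 0.7679, -7.0000)

3.330 0.768 -7.000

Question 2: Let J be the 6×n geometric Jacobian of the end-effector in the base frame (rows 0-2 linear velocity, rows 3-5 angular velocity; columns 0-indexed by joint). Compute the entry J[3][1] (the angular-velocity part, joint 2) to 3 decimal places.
0.500

axis z_1 = (0.5000,-0.8660,0.0000); lever o_n−o_1 = (6.7942,2.7679,-7.0000)
cross product → J_v[:, 1] = (6.0622,3.5000,7.2679)
J_ω[:, 1] = z_1
entry J[3][1] = 0.5000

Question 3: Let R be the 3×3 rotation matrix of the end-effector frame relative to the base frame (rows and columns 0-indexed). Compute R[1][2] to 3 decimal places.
End-effector z-axis (col 2 of R) = (-0.0000,1.0000,-0.0000)
R[1][2] = 1.0000

1.000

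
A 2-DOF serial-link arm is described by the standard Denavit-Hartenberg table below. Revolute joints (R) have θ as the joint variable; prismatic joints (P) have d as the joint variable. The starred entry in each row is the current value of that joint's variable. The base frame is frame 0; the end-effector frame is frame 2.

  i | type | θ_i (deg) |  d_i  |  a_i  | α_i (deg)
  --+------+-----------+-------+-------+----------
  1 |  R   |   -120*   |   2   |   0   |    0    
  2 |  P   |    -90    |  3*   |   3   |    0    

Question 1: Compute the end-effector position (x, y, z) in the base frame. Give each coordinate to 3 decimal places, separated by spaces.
after link 1: o_1 = (0.0000, 0.0000, 2.0000)
after link 2: o_2 = (-2.5981, 1.5000, 5.0000)

-2.598 1.500 5.000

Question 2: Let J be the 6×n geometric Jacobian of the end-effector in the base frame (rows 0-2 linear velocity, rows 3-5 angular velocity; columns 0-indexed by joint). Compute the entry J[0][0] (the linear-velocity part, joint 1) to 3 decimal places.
axis z_0 = ẑ; lever o_n−o_0 = (-2.5981,1.5000,5.0000)
cross product → J_v[:, 0] = (-1.5000,-2.5981,0.0000)
J_ω[:, 0] = z_0
entry J[0][0] = -1.5000

-1.500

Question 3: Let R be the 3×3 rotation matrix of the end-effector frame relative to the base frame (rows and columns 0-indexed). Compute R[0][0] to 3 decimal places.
-0.866

End-effector x-axis (col 0 of R) = (-0.8660,0.5000,0.0000)
R[0][0] = -0.8660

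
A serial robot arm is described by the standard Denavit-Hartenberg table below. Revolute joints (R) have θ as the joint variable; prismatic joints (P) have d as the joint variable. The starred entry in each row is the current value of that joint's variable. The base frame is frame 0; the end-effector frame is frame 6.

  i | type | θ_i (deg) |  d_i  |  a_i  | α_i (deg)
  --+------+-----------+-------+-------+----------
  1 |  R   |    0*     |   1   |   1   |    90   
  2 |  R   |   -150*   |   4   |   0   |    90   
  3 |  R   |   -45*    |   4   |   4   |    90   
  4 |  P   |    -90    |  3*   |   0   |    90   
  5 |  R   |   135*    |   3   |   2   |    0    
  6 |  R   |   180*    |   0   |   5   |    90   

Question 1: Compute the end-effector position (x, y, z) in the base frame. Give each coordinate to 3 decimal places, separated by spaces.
-0.014 -2.672 2.584

after link 1: o_1 = (1.0000, 0.0000, 1.0000)
after link 2: o_2 = (1.0000, -4.0000, 1.0000)
after link 3: o_3 = (-3.4495, -1.1716, 3.0499)
after link 4: o_4 = (-1.6124, 0.9497, 4.1105)
after link 5: o_5 = (0.3837, -0.1716, 6.8960)
after link 6: o_6 = (-0.0136, -2.6716, 2.5841)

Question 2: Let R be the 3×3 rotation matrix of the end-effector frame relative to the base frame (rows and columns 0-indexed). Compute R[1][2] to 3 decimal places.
-0.500

End-effector z-axis (col 2 of R) = (-0.7866,-0.5000,0.3624)
R[1][2] = -0.5000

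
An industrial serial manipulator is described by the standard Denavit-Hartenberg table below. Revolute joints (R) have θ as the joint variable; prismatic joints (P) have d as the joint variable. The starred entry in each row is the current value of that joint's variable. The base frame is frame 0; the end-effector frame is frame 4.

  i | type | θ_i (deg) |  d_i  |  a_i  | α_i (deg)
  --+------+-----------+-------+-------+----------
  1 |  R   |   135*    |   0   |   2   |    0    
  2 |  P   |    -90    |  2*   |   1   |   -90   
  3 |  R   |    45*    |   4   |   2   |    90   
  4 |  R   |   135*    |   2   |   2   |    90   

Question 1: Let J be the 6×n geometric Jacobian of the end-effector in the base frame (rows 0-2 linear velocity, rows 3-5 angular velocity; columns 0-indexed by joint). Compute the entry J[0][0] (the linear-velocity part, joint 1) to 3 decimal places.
-7.243

axis z_0 = ẑ; lever o_n−o_0 = (-3.2426,7.2426,3.0000)
cross product → J_v[:, 0] = (-7.2426,-3.2426,0.0000)
J_ω[:, 0] = z_0
entry J[0][0] = -7.2426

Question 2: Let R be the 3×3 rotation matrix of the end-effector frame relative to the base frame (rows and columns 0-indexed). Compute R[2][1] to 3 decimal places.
End-effector y-axis (col 1 of R) = (0.5000,0.5000,0.7071)
R[2][1] = 0.7071

0.707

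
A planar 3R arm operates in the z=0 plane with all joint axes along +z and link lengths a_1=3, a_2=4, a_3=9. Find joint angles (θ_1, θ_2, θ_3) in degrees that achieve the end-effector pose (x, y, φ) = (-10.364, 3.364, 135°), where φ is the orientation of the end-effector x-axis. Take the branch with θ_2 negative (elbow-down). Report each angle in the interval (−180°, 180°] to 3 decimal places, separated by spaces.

wrist centre = target − a_3·(cos φ, sin φ) = (-4.0000, -3.0000)
cos θ_2 = (25.0001−3²−4²)/(2·3·4) = 0.0000; θ_2 = -89.9998° (elbow-down)
β = atan2(-3.0000,-4.0000) = -143.1307°; ψ = atan2(-4.0000,3.0000) = -53.1300°
θ_1 = β − ψ = -90.0007°
θ_3 = φ − θ_1 − θ_2 = -44.9994° (wrapped to (-180°,180°])

-90.001 -90.000 -44.999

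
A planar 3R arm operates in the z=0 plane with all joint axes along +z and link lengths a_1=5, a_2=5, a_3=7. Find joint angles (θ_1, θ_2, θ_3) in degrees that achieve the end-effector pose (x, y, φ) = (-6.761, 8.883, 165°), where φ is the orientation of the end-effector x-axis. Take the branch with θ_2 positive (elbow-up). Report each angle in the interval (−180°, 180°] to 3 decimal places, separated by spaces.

44.998 89.997 30.006

wrist centre = target − a_3·(cos φ, sin φ) = (0.0005, 7.0713)
cos θ_2 = (50.0028−5²−5²)/(2·5·5) = 0.0001; θ_2 = 89.9968° (elbow-up)
β = atan2(7.0713,0.0005) = 89.9961°; ψ = atan2(5.0000,5.0003) = 44.9984°
θ_1 = β − ψ = 44.9977°
θ_3 = φ − θ_1 − θ_2 = 30.0055° (wrapped to (-180°,180°])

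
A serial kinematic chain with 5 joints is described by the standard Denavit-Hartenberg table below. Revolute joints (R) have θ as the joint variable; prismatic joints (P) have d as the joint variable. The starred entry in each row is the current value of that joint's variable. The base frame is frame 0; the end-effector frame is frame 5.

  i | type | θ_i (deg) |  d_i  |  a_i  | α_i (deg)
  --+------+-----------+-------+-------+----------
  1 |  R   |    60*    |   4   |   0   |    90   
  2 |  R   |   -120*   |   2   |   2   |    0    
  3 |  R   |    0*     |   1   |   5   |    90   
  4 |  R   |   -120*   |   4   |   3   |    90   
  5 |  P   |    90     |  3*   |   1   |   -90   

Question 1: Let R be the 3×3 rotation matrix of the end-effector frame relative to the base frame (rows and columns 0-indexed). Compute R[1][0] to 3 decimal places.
End-effector x-axis (col 0 of R) = (-0.4330,-0.7500,0.5000)
R[1][0] = -0.7500

-0.750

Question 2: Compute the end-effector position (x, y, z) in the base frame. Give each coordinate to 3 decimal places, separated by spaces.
-1.243 -5.958 3.987

after link 1: o_1 = (0.0000, 0.0000, 4.0000)
after link 2: o_2 = (1.2321, -1.8660, 2.2679)
after link 3: o_3 = (0.8481, -4.5311, -2.0622)
after link 4: o_4 = (-2.7590, -5.5825, 1.2369)
after link 5: o_5 = (-1.2434, -5.9575, 3.9869)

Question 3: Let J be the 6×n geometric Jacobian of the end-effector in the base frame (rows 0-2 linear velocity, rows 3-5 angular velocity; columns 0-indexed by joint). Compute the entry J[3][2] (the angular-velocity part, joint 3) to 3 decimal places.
axis z_2 = (0.8660,-0.5000,0.0000); lever o_n−o_2 = (-2.4755,-4.0915,1.7189)
cross product → J_v[:, 2] = (-0.8595,-1.4886,-4.7811)
J_ω[:, 2] = z_2
entry J[3][2] = 0.8660

0.866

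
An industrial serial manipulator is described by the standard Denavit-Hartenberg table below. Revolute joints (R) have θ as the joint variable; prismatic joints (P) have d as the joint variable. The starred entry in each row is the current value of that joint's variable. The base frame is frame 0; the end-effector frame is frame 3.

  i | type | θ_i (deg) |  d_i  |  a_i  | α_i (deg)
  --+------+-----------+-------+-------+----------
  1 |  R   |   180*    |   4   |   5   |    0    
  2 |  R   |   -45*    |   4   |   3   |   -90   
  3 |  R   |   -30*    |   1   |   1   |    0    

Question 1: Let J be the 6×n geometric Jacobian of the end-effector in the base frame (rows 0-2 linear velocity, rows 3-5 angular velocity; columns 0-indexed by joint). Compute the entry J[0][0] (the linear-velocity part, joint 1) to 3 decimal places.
-2.027

axis z_0 = ẑ; lever o_n−o_0 = (-8.4408,2.0266,8.5000)
cross product → J_v[:, 0] = (-2.0266,-8.4408,0.0000)
J_ω[:, 0] = z_0
entry J[0][0] = -2.0266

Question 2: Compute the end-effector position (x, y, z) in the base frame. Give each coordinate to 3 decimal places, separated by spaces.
-8.441 2.027 8.500

after link 1: o_1 = (-5.0000, 0.0000, 4.0000)
after link 2: o_2 = (-7.1213, 2.1213, 8.0000)
after link 3: o_3 = (-8.4408, 2.0266, 8.5000)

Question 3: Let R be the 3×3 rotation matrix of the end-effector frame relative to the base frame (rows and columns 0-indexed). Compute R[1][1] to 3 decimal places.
0.354

End-effector y-axis (col 1 of R) = (-0.3536,0.3536,-0.8660)
R[1][1] = 0.3536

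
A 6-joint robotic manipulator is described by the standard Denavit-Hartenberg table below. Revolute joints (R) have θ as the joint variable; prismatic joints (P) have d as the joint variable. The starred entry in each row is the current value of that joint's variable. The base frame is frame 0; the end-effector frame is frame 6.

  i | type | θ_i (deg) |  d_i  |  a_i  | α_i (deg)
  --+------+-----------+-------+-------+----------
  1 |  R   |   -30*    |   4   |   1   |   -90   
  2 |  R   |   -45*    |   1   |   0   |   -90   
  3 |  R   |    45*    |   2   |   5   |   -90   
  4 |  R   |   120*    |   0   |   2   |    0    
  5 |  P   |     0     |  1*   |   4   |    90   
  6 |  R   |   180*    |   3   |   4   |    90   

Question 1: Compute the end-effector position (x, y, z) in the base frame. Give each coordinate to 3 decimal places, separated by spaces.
after link 1: o_1 = (0.8660, -0.5000, 4.0000)
after link 2: o_2 = (1.3660, 0.3660, 4.0000)
after link 3: o_3 = (2.9881, -4.6529, 5.0858)
after link 4: o_4 = (1.8479, -3.1782, 5.8105)
after link 5: o_5 = (-1.2189, -0.5911, 6.7600)
after link 6: o_6 = (0.3493, -5.2508, 7.6702)

0.349 -5.251 7.670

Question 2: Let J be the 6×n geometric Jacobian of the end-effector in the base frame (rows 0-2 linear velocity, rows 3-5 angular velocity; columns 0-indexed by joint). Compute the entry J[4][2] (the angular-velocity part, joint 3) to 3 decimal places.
-0.354

axis z_2 = (0.6124,-0.3536,-0.7071); lever o_n−o_2 = (-1.0168,-5.6168,3.6702)
cross product → J_v[:, 2] = (-5.2693,-1.5286,-3.7990)
J_ω[:, 2] = z_2
entry J[4][2] = -0.3536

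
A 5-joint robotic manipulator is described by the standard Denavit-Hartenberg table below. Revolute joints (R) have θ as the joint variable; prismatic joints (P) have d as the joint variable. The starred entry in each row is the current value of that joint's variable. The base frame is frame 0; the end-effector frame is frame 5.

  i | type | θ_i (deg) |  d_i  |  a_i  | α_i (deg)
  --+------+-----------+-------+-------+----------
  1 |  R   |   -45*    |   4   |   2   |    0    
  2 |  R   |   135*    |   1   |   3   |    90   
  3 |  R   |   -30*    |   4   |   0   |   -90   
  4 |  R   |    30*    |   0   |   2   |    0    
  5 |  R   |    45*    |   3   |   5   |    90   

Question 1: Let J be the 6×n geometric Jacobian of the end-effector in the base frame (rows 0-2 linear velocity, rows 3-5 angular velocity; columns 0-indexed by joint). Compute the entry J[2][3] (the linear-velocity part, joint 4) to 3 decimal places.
2.915

axis z_3 = (0.0000,0.5000,0.8660); lever o_n−o_3 = (-5.8296,4.1207,1.0850)
cross product → J_v[:, 3] = (-3.0261,-5.0486,2.9148)
J_ω[:, 3] = z_3
entry J[2][3] = 2.9148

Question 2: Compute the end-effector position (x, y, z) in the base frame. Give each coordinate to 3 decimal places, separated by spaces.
after link 1: o_1 = (1.4142, -1.4142, 4.0000)
after link 2: o_2 = (1.4142, 1.5858, 5.0000)
after link 3: o_3 = (5.4142, 1.5858, 5.0000)
after link 4: o_4 = (4.4142, 3.0858, 4.1340)
after link 5: o_5 = (-0.4154, 5.7065, 6.0850)

-0.415 5.707 6.085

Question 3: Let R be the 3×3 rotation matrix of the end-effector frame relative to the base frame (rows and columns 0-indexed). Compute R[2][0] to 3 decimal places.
-0.129

End-effector x-axis (col 0 of R) = (-0.9659,0.2241,-0.1294)
R[2][0] = -0.1294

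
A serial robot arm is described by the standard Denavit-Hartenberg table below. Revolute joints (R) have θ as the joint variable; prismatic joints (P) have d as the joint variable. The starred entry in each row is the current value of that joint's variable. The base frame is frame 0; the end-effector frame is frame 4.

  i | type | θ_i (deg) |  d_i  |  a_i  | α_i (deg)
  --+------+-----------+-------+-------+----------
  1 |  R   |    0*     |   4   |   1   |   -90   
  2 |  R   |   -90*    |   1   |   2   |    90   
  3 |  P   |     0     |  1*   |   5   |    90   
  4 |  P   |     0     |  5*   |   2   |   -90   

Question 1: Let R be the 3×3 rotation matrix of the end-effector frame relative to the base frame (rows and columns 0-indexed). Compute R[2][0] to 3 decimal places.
1.000

End-effector x-axis (col 0 of R) = (0.0000,-0.0000,1.0000)
R[2][0] = 1.0000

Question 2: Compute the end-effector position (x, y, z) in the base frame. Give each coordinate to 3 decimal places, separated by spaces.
after link 1: o_1 = (1.0000, 0.0000, 4.0000)
after link 2: o_2 = (1.0000, 1.0000, 6.0000)
after link 3: o_3 = (0.0000, 1.0000, 11.0000)
after link 4: o_4 = (0.0000, -4.0000, 13.0000)

0.000 -4.000 13.000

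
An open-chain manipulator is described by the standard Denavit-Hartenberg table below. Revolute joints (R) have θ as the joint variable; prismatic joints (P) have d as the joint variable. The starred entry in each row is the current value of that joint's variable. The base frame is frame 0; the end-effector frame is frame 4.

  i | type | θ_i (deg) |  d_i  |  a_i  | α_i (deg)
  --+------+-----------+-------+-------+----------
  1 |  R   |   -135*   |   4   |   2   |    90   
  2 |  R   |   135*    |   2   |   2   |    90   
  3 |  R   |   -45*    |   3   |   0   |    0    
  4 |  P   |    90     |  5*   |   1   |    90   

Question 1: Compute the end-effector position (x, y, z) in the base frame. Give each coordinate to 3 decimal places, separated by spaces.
after link 1: o_1 = (-1.4142, -1.4142, 4.0000)
after link 2: o_2 = (-1.8284, 1.0000, 5.4142)
after link 3: o_3 = (-3.3284, -0.5000, 7.5355)
after link 4: o_4 = (-5.9749, -2.1464, 11.5711)

-5.975 -2.146 11.571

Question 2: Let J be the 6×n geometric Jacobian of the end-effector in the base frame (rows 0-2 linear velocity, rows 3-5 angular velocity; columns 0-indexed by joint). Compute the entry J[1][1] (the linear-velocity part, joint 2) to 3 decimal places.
axis z_1 = (-0.7071,0.7071,0.0000); lever o_n−o_1 = (-4.5607,-0.7322,7.5711)
cross product → J_v[:, 1] = (5.3536,5.3536,3.7426)
J_ω[:, 1] = z_1
entry J[1][1] = 5.3536

5.354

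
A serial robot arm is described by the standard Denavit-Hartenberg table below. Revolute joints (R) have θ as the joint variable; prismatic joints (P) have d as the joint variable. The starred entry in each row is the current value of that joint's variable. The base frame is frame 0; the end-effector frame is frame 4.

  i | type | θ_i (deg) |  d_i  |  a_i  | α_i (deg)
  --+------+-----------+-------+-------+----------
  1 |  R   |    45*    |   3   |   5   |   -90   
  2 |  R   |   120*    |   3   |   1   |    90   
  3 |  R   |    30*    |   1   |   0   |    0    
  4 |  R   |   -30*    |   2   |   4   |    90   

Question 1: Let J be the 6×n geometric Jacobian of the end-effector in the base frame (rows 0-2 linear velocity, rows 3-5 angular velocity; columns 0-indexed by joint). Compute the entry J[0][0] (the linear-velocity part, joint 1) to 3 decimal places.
axis z_0 = ẑ; lever o_n−o_0 = (1.4836,5.7262,-2.8301)
cross product → J_v[:, 0] = (-5.7262,1.4836,0.0000)
J_ω[:, 0] = z_0
entry J[0][0] = -5.7262

-5.726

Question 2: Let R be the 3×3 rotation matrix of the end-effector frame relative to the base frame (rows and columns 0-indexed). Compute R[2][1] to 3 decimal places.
End-effector y-axis (col 1 of R) = (0.6124,0.6124,-0.5000)
R[2][1] = -0.5000

-0.500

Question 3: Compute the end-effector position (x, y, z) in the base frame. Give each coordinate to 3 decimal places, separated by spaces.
after link 1: o_1 = (3.5355, 3.5355, 3.0000)
after link 2: o_2 = (1.0607, 5.3033, 2.1340)
after link 3: o_3 = (1.6730, 5.9157, 1.6340)
after link 4: o_4 = (1.4836, 5.7262, -2.8301)

1.484 5.726 -2.830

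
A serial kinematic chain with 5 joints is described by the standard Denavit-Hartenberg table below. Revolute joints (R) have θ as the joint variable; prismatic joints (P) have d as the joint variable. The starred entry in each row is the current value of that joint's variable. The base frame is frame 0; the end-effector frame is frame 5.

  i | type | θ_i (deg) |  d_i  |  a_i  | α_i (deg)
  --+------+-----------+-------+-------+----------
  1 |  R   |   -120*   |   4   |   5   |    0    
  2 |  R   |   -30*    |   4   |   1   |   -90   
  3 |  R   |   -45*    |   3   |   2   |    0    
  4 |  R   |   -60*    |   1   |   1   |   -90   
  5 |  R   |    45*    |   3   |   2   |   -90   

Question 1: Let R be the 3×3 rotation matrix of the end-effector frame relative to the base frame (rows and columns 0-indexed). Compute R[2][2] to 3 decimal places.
End-effector z-axis (col 2 of R) = (-0.5120,0.5209,-0.6830)
R[2][2] = -0.6830

-0.683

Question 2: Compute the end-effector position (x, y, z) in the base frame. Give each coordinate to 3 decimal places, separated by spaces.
after link 1: o_1 = (-2.5000, -4.3301, 4.0000)
after link 2: o_2 = (-3.3660, -4.8301, 8.0000)
after link 3: o_3 = (-3.0908, -8.1353, 9.4142)
after link 4: o_4 = (-2.3666, -8.8719, 10.3801)
after link 5: o_5 = (-5.2663, -8.9131, 12.5226)

-5.266 -8.913 12.523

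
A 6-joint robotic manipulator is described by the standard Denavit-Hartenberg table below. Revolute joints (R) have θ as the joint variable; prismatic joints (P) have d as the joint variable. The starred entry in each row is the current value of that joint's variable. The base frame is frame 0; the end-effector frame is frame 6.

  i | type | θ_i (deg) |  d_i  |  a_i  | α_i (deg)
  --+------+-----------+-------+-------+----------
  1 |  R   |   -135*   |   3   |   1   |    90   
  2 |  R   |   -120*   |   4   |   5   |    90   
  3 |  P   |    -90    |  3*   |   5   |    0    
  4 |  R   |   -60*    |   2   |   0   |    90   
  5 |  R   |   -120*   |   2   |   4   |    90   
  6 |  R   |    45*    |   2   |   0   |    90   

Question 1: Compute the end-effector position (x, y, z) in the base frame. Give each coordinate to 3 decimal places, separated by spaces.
after link 1: o_1 = (-0.7071, -0.7071, 3.0000)
after link 2: o_2 = (-1.7678, 3.8891, -1.3301)
after link 3: o_3 = (3.6049, 2.1907, 0.1699)
after link 4: o_4 = (4.8296, 3.4154, 1.1699)
after link 5: o_5 = (1.0353, 3.4848, -1.1962)
after link 6: o_6 = (1.5656, 5.2398, -1.9952)

1.566 5.240 -1.995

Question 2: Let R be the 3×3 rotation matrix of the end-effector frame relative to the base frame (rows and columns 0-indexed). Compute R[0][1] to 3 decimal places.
0.265

End-effector y-axis (col 1 of R) = (0.2652,0.8775,-0.3995)
R[0][1] = 0.2652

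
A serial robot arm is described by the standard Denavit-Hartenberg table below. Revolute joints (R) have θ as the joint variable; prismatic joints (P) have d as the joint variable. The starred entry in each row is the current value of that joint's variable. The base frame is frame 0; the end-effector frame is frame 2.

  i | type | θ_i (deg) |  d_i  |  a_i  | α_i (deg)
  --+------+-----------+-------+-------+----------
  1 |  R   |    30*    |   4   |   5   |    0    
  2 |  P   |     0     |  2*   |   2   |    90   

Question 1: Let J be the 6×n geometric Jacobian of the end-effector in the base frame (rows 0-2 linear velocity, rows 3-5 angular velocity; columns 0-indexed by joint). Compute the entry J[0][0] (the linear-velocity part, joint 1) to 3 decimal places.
-3.500

axis z_0 = ẑ; lever o_n−o_0 = (6.0622,3.5000,6.0000)
cross product → J_v[:, 0] = (-3.5000,6.0622,0.0000)
J_ω[:, 0] = z_0
entry J[0][0] = -3.5000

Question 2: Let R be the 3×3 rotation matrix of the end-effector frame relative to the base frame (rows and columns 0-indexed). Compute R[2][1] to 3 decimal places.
End-effector y-axis (col 1 of R) = (-0.0000,0.0000,1.0000)
R[2][1] = 1.0000

1.000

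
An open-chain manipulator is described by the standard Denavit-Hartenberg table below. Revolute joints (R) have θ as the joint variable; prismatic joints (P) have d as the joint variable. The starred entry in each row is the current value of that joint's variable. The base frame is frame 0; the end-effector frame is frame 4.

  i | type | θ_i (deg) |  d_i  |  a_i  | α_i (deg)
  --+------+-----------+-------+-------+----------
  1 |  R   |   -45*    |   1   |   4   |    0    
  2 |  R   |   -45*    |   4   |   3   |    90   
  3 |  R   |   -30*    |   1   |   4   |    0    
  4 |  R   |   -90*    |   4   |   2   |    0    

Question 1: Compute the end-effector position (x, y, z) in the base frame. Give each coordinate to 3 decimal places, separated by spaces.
after link 1: o_1 = (2.8284, -2.8284, 1.0000)
after link 2: o_2 = (2.8284, -5.8284, 5.0000)
after link 3: o_3 = (1.8284, -9.2925, 3.0000)
after link 4: o_4 = (-2.1716, -8.2925, 1.2679)

-2.172 -8.293 1.268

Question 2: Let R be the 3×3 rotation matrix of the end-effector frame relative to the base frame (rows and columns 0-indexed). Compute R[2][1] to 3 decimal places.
End-effector y-axis (col 1 of R) = (0.0000,-0.8660,-0.5000)
R[2][1] = -0.5000

-0.500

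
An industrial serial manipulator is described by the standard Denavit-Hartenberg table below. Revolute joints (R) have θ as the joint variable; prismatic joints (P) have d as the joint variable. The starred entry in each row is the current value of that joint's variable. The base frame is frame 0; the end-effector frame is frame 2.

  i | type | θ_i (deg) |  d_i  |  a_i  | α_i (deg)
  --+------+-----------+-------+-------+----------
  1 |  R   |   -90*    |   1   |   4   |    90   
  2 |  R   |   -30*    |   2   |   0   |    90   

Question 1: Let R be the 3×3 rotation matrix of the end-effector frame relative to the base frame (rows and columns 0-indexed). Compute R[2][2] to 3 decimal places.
-0.866

End-effector z-axis (col 2 of R) = (-0.0000,0.5000,-0.8660)
R[2][2] = -0.8660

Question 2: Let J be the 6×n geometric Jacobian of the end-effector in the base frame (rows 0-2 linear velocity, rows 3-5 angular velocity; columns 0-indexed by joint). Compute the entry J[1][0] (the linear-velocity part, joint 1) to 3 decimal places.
axis z_0 = ẑ; lever o_n−o_0 = (-2.0000,-4.0000,1.0000)
cross product → J_v[:, 0] = (4.0000,-2.0000,0.0000)
J_ω[:, 0] = z_0
entry J[1][0] = -2.0000

-2.000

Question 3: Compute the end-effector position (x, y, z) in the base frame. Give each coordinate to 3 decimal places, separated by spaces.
-2.000 -4.000 1.000

after link 1: o_1 = (0.0000, -4.0000, 1.0000)
after link 2: o_2 = (-2.0000, -4.0000, 1.0000)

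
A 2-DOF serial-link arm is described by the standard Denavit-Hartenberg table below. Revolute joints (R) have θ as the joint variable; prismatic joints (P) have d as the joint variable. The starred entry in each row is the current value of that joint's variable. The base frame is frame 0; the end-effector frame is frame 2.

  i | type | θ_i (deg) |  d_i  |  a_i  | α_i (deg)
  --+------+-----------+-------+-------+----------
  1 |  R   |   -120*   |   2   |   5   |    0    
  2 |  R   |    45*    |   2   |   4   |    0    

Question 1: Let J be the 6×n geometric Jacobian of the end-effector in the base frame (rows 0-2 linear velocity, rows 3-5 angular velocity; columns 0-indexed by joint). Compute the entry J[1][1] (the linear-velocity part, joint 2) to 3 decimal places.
1.035

axis z_1 = (0.0000,0.0000,1.0000); lever o_n−o_1 = (1.0353,-3.8637,2.0000)
cross product → J_v[:, 1] = (3.8637,1.0353,-0.0000)
J_ω[:, 1] = z_1
entry J[1][1] = 1.0353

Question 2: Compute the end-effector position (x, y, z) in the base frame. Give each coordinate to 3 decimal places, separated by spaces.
-1.465 -8.194 4.000

after link 1: o_1 = (-2.5000, -4.3301, 2.0000)
after link 2: o_2 = (-1.4647, -8.1938, 4.0000)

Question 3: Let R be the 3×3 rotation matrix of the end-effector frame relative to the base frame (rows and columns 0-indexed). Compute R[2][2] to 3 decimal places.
1.000

End-effector z-axis (col 2 of R) = (0.0000,0.0000,1.0000)
R[2][2] = 1.0000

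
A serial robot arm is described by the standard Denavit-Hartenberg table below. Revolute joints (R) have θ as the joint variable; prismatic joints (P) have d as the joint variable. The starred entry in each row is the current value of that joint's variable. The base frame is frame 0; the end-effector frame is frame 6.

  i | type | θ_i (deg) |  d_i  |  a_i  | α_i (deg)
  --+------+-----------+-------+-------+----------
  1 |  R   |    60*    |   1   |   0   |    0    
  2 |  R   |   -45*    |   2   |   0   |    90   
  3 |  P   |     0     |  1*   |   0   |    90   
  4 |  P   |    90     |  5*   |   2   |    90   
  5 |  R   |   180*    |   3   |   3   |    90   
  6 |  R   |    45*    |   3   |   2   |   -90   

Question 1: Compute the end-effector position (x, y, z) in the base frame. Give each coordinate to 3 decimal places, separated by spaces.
after link 1: o_1 = (0.0000, 0.0000, 1.0000)
after link 2: o_2 = (0.0000, 0.0000, 3.0000)
after link 3: o_3 = (0.2588, -0.9659, 3.0000)
after link 4: o_4 = (0.7765, -2.8978, -2.0000)
after link 5: o_5 = (2.8978, 0.7765, -2.0000)
after link 6: o_6 = (3.8978, 2.5085, -5.0000)

3.898 2.509 -5.000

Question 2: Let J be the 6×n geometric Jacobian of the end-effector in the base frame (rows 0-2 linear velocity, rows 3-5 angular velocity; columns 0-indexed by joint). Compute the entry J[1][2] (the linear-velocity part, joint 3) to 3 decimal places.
prismatic axis z_2 = (0.2588,-0.9659,0.0000)
J_v[:, 2] = z_2; J_ω[:, 2] = (0,0,0)
entry J[1][2] = -0.9659

-0.966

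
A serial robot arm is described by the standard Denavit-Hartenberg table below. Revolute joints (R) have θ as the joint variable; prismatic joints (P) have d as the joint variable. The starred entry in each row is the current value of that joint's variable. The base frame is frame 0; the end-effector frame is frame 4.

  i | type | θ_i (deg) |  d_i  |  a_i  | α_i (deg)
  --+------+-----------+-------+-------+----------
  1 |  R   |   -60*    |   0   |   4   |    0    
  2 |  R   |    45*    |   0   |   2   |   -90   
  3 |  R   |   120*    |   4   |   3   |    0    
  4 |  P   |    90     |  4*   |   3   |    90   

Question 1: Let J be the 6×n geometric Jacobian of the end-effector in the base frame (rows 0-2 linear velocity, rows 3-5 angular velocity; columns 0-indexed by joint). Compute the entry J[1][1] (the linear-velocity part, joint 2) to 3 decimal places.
0.044

axis z_1 = (0.0000,0.0000,1.0000); lever o_n−o_1 = (0.0440,8.2704,-1.0981)
cross product → J_v[:, 1] = (-8.2704,0.0440,0.0000)
J_ω[:, 1] = z_1
entry J[1][1] = 0.0440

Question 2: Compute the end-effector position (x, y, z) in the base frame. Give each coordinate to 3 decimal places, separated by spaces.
after link 1: o_1 = (2.0000, -3.4641, 0.0000)
after link 2: o_2 = (3.9319, -3.9817, 0.0000)
after link 3: o_3 = (3.5182, 0.2702, -2.5981)
after link 4: o_4 = (2.0440, 4.8063, -1.0981)

2.044 4.806 -1.098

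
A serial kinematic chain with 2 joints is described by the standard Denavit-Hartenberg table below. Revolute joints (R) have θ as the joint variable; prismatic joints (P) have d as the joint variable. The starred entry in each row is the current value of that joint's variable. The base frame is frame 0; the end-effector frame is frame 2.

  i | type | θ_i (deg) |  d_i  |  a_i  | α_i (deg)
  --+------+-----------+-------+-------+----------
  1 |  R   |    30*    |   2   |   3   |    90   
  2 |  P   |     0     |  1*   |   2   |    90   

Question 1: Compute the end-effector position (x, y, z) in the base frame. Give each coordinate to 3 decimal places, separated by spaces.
after link 1: o_1 = (2.5981, 1.5000, 2.0000)
after link 2: o_2 = (4.8301, 1.6340, 2.0000)

4.830 1.634 2.000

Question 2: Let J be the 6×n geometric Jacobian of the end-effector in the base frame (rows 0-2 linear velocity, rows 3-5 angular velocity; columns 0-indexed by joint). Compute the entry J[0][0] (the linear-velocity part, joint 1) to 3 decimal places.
-1.634

axis z_0 = ẑ; lever o_n−o_0 = (4.8301,1.6340,2.0000)
cross product → J_v[:, 0] = (-1.6340,4.8301,0.0000)
J_ω[:, 0] = z_0
entry J[0][0] = -1.6340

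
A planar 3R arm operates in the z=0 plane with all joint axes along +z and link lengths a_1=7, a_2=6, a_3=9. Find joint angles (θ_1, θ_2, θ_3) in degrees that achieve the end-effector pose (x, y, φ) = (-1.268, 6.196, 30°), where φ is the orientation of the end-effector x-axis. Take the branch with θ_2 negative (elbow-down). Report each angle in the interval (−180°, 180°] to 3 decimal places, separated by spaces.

wrist centre = target − a_3·(cos φ, sin φ) = (-9.0622, 1.6960)
cos θ_2 = (85.0004−7²−6²)/(2·7·6) = 0.0000; θ_2 = -89.9997° (elbow-down)
β = atan2(1.6960,-9.0622) = 169.3997°; ψ = atan2(-6.0000,7.0000) = -40.6012°
θ_1 = β − ψ = 210.0009°
θ_3 = φ − θ_1 − θ_2 = -90.0011° (wrapped to (-180°,180°])

-149.999 -90.000 -90.001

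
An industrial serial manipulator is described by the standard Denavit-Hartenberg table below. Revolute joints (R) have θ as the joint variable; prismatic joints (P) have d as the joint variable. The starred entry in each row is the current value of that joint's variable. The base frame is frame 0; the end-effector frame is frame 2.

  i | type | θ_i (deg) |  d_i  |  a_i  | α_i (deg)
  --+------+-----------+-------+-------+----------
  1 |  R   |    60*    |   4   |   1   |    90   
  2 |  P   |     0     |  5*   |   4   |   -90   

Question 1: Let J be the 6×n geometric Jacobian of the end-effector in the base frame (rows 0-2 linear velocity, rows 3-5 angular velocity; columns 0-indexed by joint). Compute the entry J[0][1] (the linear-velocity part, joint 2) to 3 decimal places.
prismatic axis z_1 = (0.8660,-0.5000,0.0000)
J_v[:, 1] = z_1; J_ω[:, 1] = (0,0,0)
entry J[0][1] = 0.8660

0.866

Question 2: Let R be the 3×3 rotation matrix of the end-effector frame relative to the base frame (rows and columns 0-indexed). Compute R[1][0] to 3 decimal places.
0.866

End-effector x-axis (col 0 of R) = (0.5000,0.8660,0.0000)
R[1][0] = 0.8660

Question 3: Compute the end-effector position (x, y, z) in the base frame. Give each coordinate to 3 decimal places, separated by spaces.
6.830 1.830 4.000

after link 1: o_1 = (0.5000, 0.8660, 4.0000)
after link 2: o_2 = (6.8301, 1.8301, 4.0000)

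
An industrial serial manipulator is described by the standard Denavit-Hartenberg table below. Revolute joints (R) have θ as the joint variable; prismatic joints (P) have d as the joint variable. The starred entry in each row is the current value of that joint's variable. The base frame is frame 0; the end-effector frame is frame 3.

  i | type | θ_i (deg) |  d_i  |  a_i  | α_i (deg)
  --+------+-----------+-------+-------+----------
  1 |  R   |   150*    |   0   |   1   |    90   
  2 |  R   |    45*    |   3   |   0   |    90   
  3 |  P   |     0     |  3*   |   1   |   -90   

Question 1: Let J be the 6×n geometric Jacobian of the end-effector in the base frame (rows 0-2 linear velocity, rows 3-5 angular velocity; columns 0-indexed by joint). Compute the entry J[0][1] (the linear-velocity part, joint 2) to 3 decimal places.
-1.225

axis z_1 = (0.5000,0.8660,0.0000); lever o_n−o_1 = (-0.9495,4.0123,-1.4142)
cross product → J_v[:, 1] = (-1.2247,0.7071,2.8284)
J_ω[:, 1] = z_1
entry J[0][1] = -1.2247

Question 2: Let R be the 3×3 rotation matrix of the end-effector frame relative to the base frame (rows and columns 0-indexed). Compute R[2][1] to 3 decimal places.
End-effector y-axis (col 1 of R) = (0.6124,-0.3536,0.7071)
R[2][1] = 0.7071

0.707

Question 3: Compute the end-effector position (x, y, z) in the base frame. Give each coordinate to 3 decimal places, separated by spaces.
-1.816 4.512 -1.414

after link 1: o_1 = (-0.8660, 0.5000, 0.0000)
after link 2: o_2 = (0.6340, 3.0981, 0.0000)
after link 3: o_3 = (-1.8155, 4.5123, -1.4142)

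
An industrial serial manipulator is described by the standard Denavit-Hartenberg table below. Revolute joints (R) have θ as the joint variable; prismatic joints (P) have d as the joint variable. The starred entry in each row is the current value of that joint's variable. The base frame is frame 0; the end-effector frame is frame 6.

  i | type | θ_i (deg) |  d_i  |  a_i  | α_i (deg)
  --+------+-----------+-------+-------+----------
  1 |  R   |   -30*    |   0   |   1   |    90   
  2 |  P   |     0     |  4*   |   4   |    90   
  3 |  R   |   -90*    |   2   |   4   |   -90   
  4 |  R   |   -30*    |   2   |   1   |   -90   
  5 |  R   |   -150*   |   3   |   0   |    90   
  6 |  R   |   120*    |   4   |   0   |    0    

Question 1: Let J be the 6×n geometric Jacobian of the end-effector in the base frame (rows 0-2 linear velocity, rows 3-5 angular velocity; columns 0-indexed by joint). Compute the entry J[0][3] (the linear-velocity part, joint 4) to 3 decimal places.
-1.549

axis z_3 = (0.8660,-0.5000,-0.0000); lever o_n−o_3 = (-0.9510,1.2811,3.0981)
cross product → J_v[:, 3] = (-1.5490,-2.6830,0.6340)
J_ω[:, 3] = z_3
entry J[0][3] = -1.5490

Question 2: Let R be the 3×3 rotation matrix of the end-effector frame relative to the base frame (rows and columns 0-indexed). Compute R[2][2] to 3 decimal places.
End-effector z-axis (col 2 of R) = (-0.9665,0.0580,0.2500)
R[2][2] = 0.2500

0.250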